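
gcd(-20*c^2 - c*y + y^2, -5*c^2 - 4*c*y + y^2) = -5*c + y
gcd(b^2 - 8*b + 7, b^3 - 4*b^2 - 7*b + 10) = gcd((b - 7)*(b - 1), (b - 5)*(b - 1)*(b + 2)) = b - 1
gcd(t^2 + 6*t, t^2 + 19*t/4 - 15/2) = t + 6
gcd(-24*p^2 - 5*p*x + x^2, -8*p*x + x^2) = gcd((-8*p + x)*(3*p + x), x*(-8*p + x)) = -8*p + x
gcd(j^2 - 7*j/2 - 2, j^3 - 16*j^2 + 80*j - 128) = j - 4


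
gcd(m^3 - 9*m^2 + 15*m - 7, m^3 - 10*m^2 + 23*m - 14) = m^2 - 8*m + 7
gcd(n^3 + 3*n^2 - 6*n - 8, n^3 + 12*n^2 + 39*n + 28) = n^2 + 5*n + 4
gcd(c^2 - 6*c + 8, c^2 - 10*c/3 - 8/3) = c - 4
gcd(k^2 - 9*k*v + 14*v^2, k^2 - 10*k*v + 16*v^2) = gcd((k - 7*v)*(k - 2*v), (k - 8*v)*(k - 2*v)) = -k + 2*v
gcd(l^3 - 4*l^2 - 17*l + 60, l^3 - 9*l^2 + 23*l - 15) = l^2 - 8*l + 15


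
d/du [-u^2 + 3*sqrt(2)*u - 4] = -2*u + 3*sqrt(2)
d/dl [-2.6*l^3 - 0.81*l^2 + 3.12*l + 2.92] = -7.8*l^2 - 1.62*l + 3.12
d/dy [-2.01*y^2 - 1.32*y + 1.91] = -4.02*y - 1.32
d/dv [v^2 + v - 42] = 2*v + 1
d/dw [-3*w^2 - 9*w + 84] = -6*w - 9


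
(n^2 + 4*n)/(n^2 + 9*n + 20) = n/(n + 5)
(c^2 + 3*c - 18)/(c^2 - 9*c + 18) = (c + 6)/(c - 6)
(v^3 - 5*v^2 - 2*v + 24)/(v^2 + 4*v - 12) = (v^3 - 5*v^2 - 2*v + 24)/(v^2 + 4*v - 12)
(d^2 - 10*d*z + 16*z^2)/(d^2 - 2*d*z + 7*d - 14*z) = (d - 8*z)/(d + 7)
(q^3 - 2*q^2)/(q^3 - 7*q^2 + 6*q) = q*(q - 2)/(q^2 - 7*q + 6)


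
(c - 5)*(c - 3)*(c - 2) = c^3 - 10*c^2 + 31*c - 30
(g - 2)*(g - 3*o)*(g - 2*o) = g^3 - 5*g^2*o - 2*g^2 + 6*g*o^2 + 10*g*o - 12*o^2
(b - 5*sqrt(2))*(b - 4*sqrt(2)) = b^2 - 9*sqrt(2)*b + 40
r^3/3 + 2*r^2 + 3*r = r*(r/3 + 1)*(r + 3)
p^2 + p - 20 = (p - 4)*(p + 5)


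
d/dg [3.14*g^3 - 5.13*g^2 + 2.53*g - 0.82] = 9.42*g^2 - 10.26*g + 2.53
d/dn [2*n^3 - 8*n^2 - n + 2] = 6*n^2 - 16*n - 1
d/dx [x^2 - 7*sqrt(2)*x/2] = 2*x - 7*sqrt(2)/2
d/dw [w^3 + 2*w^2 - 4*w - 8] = 3*w^2 + 4*w - 4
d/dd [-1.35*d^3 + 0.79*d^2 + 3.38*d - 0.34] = -4.05*d^2 + 1.58*d + 3.38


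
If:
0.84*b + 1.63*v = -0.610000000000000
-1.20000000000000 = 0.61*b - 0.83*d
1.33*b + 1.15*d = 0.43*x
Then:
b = 0.197684723606957*x - 0.764373546028581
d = 0.145286363132824*x + 0.884014622798272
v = 0.0196771648245448 - 0.101874336091929*x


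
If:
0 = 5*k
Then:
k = 0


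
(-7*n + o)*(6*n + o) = -42*n^2 - n*o + o^2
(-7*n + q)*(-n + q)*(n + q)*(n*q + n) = 7*n^4*q + 7*n^4 - n^3*q^2 - n^3*q - 7*n^2*q^3 - 7*n^2*q^2 + n*q^4 + n*q^3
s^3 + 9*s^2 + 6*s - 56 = (s - 2)*(s + 4)*(s + 7)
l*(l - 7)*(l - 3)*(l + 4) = l^4 - 6*l^3 - 19*l^2 + 84*l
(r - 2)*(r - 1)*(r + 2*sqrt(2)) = r^3 - 3*r^2 + 2*sqrt(2)*r^2 - 6*sqrt(2)*r + 2*r + 4*sqrt(2)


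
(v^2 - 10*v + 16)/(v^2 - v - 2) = (v - 8)/(v + 1)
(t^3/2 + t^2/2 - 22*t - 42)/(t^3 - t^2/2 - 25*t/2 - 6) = (-t^3 - t^2 + 44*t + 84)/(-2*t^3 + t^2 + 25*t + 12)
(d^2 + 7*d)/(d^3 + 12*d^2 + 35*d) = 1/(d + 5)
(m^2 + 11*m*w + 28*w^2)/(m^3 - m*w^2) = (m^2 + 11*m*w + 28*w^2)/(m*(m^2 - w^2))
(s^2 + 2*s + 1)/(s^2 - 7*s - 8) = (s + 1)/(s - 8)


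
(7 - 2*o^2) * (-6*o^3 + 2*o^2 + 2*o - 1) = 12*o^5 - 4*o^4 - 46*o^3 + 16*o^2 + 14*o - 7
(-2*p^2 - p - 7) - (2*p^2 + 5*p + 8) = -4*p^2 - 6*p - 15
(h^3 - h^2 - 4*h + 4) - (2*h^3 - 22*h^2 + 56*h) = -h^3 + 21*h^2 - 60*h + 4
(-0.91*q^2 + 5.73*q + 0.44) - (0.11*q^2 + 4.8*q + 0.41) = -1.02*q^2 + 0.930000000000001*q + 0.03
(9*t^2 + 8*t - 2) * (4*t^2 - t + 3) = 36*t^4 + 23*t^3 + 11*t^2 + 26*t - 6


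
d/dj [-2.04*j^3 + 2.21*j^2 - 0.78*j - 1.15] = -6.12*j^2 + 4.42*j - 0.78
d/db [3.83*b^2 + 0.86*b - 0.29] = 7.66*b + 0.86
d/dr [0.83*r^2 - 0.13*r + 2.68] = 1.66*r - 0.13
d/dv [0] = 0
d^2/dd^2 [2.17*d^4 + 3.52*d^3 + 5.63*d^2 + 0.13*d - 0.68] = 26.04*d^2 + 21.12*d + 11.26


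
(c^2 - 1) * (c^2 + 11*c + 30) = c^4 + 11*c^3 + 29*c^2 - 11*c - 30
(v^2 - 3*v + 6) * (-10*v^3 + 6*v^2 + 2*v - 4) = -10*v^5 + 36*v^4 - 76*v^3 + 26*v^2 + 24*v - 24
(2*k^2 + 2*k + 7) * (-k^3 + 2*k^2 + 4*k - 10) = -2*k^5 + 2*k^4 + 5*k^3 + 2*k^2 + 8*k - 70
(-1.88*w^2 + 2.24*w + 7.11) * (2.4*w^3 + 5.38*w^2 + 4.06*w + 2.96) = -4.512*w^5 - 4.7384*w^4 + 21.4824*w^3 + 41.7814*w^2 + 35.497*w + 21.0456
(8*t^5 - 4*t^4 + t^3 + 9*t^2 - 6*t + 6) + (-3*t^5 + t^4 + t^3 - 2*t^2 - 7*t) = 5*t^5 - 3*t^4 + 2*t^3 + 7*t^2 - 13*t + 6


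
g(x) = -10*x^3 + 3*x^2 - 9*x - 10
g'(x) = -30*x^2 + 6*x - 9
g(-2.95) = 299.38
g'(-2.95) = -287.78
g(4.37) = -826.57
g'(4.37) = -555.69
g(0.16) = -11.40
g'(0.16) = -8.81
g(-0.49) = -3.69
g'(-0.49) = -19.14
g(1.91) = -85.92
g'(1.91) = -106.98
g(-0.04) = -9.63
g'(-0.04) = -9.29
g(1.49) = -49.83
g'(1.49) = -66.66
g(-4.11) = 771.93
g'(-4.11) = -540.42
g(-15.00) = 34550.00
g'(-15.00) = -6849.00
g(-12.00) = 17810.00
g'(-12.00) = -4401.00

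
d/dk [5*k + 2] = 5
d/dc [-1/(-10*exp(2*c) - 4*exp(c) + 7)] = (-20*exp(c) - 4)*exp(c)/(10*exp(2*c) + 4*exp(c) - 7)^2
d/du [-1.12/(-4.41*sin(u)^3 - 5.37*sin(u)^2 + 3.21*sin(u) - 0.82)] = (-14.8176*sin(u)^2 - 12.0288*sin(u) + 3.5952)*cos(u)/(4.41*sin(u)^3 + 5.37*sin(u)^2 - 3.21*sin(u) + 0.82)^2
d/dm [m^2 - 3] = 2*m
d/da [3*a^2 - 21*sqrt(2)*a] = 6*a - 21*sqrt(2)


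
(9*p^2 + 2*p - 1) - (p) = 9*p^2 + p - 1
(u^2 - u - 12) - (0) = u^2 - u - 12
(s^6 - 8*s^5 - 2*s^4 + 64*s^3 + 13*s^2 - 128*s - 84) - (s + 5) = s^6 - 8*s^5 - 2*s^4 + 64*s^3 + 13*s^2 - 129*s - 89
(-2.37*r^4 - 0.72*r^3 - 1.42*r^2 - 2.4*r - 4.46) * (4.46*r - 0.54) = -10.5702*r^5 - 1.9314*r^4 - 5.9444*r^3 - 9.9372*r^2 - 18.5956*r + 2.4084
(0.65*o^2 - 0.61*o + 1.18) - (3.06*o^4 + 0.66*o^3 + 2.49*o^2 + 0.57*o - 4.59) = -3.06*o^4 - 0.66*o^3 - 1.84*o^2 - 1.18*o + 5.77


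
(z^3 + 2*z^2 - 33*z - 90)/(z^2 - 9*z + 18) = (z^2 + 8*z + 15)/(z - 3)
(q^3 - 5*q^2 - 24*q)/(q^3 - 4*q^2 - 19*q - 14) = q*(-q^2 + 5*q + 24)/(-q^3 + 4*q^2 + 19*q + 14)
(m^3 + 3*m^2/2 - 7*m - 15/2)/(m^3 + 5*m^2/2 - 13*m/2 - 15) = (m + 1)/(m + 2)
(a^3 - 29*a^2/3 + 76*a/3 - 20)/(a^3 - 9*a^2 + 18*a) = (3*a^2 - 11*a + 10)/(3*a*(a - 3))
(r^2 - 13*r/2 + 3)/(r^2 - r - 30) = (r - 1/2)/(r + 5)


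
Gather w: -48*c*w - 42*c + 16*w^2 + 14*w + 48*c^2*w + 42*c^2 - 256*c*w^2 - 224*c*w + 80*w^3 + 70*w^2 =42*c^2 - 42*c + 80*w^3 + w^2*(86 - 256*c) + w*(48*c^2 - 272*c + 14)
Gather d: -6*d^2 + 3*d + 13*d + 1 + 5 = -6*d^2 + 16*d + 6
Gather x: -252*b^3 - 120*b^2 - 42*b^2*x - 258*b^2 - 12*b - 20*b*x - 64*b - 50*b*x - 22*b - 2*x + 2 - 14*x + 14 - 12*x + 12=-252*b^3 - 378*b^2 - 98*b + x*(-42*b^2 - 70*b - 28) + 28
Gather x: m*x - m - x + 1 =-m + x*(m - 1) + 1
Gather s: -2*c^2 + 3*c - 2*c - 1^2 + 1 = -2*c^2 + c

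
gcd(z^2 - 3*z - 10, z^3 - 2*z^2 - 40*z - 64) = z + 2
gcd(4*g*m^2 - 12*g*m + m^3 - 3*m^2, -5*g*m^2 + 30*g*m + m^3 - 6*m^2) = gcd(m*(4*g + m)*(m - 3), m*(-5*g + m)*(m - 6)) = m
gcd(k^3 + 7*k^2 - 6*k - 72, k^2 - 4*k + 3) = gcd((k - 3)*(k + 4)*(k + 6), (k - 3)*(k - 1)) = k - 3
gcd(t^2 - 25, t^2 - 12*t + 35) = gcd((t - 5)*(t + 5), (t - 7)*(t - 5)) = t - 5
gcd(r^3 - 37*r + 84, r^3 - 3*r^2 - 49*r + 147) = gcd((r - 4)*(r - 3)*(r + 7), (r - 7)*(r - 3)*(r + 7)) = r^2 + 4*r - 21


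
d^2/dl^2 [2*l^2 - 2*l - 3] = 4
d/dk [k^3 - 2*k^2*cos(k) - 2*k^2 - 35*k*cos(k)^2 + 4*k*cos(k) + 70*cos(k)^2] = 2*k^2*sin(k) + 3*k^2 + 35*k*sin(2*k) - 4*sqrt(2)*k*sin(k + pi/4) - 4*k - 70*sin(2*k) + 4*cos(k) - 35*cos(2*k)/2 - 35/2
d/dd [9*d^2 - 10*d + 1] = 18*d - 10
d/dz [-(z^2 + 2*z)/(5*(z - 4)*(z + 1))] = (z^2 + 8*z/5 + 8/5)/(z^4 - 6*z^3 + z^2 + 24*z + 16)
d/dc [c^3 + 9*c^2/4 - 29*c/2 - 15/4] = 3*c^2 + 9*c/2 - 29/2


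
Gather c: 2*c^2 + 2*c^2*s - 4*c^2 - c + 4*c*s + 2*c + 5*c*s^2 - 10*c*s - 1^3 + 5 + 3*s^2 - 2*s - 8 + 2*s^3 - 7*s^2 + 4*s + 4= c^2*(2*s - 2) + c*(5*s^2 - 6*s + 1) + 2*s^3 - 4*s^2 + 2*s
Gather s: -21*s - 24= -21*s - 24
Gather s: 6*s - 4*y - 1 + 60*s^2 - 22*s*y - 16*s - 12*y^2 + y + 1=60*s^2 + s*(-22*y - 10) - 12*y^2 - 3*y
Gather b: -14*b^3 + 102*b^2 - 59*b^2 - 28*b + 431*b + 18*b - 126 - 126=-14*b^3 + 43*b^2 + 421*b - 252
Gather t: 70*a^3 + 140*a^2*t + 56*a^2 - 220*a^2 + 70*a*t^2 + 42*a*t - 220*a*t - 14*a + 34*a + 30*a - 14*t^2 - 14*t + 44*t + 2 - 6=70*a^3 - 164*a^2 + 50*a + t^2*(70*a - 14) + t*(140*a^2 - 178*a + 30) - 4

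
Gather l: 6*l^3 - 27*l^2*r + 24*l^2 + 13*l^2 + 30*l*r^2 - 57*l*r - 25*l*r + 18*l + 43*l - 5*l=6*l^3 + l^2*(37 - 27*r) + l*(30*r^2 - 82*r + 56)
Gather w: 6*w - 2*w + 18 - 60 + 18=4*w - 24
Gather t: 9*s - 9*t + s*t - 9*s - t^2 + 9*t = s*t - t^2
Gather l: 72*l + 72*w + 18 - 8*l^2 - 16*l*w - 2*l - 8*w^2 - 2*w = -8*l^2 + l*(70 - 16*w) - 8*w^2 + 70*w + 18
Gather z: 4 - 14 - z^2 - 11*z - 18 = -z^2 - 11*z - 28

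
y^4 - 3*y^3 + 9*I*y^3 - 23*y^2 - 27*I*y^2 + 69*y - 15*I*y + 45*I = (y - 3)*(y + I)*(y + 3*I)*(y + 5*I)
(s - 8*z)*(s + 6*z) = s^2 - 2*s*z - 48*z^2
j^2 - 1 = (j - 1)*(j + 1)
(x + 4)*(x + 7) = x^2 + 11*x + 28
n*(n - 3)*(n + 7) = n^3 + 4*n^2 - 21*n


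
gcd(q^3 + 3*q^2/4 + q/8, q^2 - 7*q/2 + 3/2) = 1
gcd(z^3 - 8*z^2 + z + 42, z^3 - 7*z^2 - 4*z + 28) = z^2 - 5*z - 14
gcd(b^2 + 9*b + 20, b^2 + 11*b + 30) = b + 5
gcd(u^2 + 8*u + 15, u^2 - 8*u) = 1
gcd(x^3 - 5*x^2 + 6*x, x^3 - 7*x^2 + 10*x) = x^2 - 2*x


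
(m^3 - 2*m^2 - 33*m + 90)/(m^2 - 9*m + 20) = (m^2 + 3*m - 18)/(m - 4)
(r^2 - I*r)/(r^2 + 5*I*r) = (r - I)/(r + 5*I)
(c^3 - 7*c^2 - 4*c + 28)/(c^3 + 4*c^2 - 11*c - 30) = (c^2 - 9*c + 14)/(c^2 + 2*c - 15)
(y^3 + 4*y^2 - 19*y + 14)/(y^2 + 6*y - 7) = y - 2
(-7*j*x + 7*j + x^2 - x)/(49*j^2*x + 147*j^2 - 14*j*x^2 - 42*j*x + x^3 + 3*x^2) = (x - 1)/(-7*j*x - 21*j + x^2 + 3*x)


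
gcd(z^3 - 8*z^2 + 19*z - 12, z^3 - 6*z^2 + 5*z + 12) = z^2 - 7*z + 12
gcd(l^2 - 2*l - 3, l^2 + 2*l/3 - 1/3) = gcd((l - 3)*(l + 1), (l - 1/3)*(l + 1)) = l + 1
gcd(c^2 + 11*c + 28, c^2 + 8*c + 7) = c + 7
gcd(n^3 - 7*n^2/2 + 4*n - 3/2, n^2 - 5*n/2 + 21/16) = 1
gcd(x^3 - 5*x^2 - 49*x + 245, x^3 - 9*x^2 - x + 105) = x^2 - 12*x + 35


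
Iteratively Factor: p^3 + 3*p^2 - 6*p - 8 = (p - 2)*(p^2 + 5*p + 4) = (p - 2)*(p + 4)*(p + 1)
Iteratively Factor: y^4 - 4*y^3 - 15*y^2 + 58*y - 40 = (y - 2)*(y^3 - 2*y^2 - 19*y + 20) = (y - 2)*(y - 1)*(y^2 - y - 20) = (y - 2)*(y - 1)*(y + 4)*(y - 5)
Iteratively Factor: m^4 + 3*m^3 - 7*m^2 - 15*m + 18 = (m - 1)*(m^3 + 4*m^2 - 3*m - 18) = (m - 1)*(m + 3)*(m^2 + m - 6) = (m - 1)*(m + 3)^2*(m - 2)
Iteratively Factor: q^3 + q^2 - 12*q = (q)*(q^2 + q - 12) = q*(q - 3)*(q + 4)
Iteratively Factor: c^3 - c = (c + 1)*(c^2 - c) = (c - 1)*(c + 1)*(c)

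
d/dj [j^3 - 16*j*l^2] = 3*j^2 - 16*l^2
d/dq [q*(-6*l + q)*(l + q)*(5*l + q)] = -30*l^3 - 62*l^2*q + 4*q^3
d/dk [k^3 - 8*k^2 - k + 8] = 3*k^2 - 16*k - 1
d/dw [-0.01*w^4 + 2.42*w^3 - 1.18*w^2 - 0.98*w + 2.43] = -0.04*w^3 + 7.26*w^2 - 2.36*w - 0.98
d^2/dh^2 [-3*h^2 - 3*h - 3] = -6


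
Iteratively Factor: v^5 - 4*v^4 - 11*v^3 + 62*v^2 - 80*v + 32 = (v - 2)*(v^4 - 2*v^3 - 15*v^2 + 32*v - 16) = (v - 2)*(v - 1)*(v^3 - v^2 - 16*v + 16) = (v - 4)*(v - 2)*(v - 1)*(v^2 + 3*v - 4) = (v - 4)*(v - 2)*(v - 1)^2*(v + 4)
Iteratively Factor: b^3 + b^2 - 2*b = (b - 1)*(b^2 + 2*b) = (b - 1)*(b + 2)*(b)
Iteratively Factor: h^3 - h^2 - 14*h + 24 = (h - 2)*(h^2 + h - 12) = (h - 2)*(h + 4)*(h - 3)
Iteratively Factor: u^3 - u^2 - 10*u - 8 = (u + 1)*(u^2 - 2*u - 8) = (u + 1)*(u + 2)*(u - 4)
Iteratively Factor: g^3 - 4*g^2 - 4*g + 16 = (g - 4)*(g^2 - 4) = (g - 4)*(g + 2)*(g - 2)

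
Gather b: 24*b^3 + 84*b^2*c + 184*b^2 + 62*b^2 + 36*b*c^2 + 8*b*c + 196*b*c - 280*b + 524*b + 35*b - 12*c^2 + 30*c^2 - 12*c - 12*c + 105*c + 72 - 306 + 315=24*b^3 + b^2*(84*c + 246) + b*(36*c^2 + 204*c + 279) + 18*c^2 + 81*c + 81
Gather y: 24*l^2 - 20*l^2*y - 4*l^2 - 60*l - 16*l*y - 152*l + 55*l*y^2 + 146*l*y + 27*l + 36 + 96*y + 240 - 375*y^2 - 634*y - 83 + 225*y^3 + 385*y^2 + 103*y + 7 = 20*l^2 - 185*l + 225*y^3 + y^2*(55*l + 10) + y*(-20*l^2 + 130*l - 435) + 200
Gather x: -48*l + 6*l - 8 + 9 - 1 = -42*l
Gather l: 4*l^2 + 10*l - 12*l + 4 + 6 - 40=4*l^2 - 2*l - 30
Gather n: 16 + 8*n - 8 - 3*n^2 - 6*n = -3*n^2 + 2*n + 8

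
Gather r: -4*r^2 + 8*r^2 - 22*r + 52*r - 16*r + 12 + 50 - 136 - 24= 4*r^2 + 14*r - 98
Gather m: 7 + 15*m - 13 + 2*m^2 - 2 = 2*m^2 + 15*m - 8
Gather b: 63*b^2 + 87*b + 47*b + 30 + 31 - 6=63*b^2 + 134*b + 55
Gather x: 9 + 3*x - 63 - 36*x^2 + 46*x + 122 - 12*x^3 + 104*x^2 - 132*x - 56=-12*x^3 + 68*x^2 - 83*x + 12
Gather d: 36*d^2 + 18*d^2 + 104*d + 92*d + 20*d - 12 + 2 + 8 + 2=54*d^2 + 216*d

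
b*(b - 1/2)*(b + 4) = b^3 + 7*b^2/2 - 2*b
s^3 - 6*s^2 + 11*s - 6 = (s - 3)*(s - 2)*(s - 1)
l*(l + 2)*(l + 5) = l^3 + 7*l^2 + 10*l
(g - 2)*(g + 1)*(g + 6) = g^3 + 5*g^2 - 8*g - 12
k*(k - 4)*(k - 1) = k^3 - 5*k^2 + 4*k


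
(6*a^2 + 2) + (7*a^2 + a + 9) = 13*a^2 + a + 11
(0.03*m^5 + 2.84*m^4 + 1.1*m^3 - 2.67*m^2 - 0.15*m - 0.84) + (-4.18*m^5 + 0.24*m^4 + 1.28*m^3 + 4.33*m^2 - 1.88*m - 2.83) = -4.15*m^5 + 3.08*m^4 + 2.38*m^3 + 1.66*m^2 - 2.03*m - 3.67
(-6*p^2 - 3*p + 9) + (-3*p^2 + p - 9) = -9*p^2 - 2*p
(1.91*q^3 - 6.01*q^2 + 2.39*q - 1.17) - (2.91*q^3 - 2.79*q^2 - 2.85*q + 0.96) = -1.0*q^3 - 3.22*q^2 + 5.24*q - 2.13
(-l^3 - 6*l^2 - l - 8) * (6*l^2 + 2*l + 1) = -6*l^5 - 38*l^4 - 19*l^3 - 56*l^2 - 17*l - 8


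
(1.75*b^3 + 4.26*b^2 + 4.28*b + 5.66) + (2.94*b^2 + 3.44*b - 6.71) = 1.75*b^3 + 7.2*b^2 + 7.72*b - 1.05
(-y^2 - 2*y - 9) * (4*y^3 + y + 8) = -4*y^5 - 8*y^4 - 37*y^3 - 10*y^2 - 25*y - 72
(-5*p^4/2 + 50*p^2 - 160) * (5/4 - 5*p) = 25*p^5/2 - 25*p^4/8 - 250*p^3 + 125*p^2/2 + 800*p - 200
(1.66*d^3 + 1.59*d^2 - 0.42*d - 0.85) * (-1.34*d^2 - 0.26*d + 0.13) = -2.2244*d^5 - 2.5622*d^4 + 0.3652*d^3 + 1.4549*d^2 + 0.1664*d - 0.1105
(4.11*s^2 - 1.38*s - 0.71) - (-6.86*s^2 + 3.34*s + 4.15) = 10.97*s^2 - 4.72*s - 4.86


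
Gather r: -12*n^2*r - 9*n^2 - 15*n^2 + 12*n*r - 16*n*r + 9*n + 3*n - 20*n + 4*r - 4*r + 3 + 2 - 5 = -24*n^2 - 8*n + r*(-12*n^2 - 4*n)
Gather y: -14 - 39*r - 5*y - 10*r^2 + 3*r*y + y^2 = -10*r^2 - 39*r + y^2 + y*(3*r - 5) - 14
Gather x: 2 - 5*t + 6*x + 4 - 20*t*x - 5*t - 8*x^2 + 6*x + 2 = -10*t - 8*x^2 + x*(12 - 20*t) + 8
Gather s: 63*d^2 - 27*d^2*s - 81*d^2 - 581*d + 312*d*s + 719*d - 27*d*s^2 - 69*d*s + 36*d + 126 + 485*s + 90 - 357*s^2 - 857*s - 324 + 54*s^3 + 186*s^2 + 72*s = -18*d^2 + 174*d + 54*s^3 + s^2*(-27*d - 171) + s*(-27*d^2 + 243*d - 300) - 108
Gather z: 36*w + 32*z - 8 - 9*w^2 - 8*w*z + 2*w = -9*w^2 + 38*w + z*(32 - 8*w) - 8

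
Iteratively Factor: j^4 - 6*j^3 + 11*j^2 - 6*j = (j - 3)*(j^3 - 3*j^2 + 2*j) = j*(j - 3)*(j^2 - 3*j + 2) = j*(j - 3)*(j - 2)*(j - 1)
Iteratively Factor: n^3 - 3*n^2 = (n)*(n^2 - 3*n) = n^2*(n - 3)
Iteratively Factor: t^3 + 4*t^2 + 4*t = (t + 2)*(t^2 + 2*t) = (t + 2)^2*(t)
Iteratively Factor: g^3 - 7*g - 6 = (g - 3)*(g^2 + 3*g + 2) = (g - 3)*(g + 2)*(g + 1)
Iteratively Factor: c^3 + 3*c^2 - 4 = (c + 2)*(c^2 + c - 2) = (c + 2)^2*(c - 1)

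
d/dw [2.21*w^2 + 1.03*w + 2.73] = 4.42*w + 1.03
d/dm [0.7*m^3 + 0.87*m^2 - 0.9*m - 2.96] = 2.1*m^2 + 1.74*m - 0.9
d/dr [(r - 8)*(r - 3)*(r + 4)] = 3*r^2 - 14*r - 20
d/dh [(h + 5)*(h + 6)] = 2*h + 11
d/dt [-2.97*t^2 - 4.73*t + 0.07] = -5.94*t - 4.73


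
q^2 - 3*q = q*(q - 3)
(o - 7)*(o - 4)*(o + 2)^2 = o^4 - 7*o^3 - 12*o^2 + 68*o + 112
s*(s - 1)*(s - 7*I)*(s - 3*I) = s^4 - s^3 - 10*I*s^3 - 21*s^2 + 10*I*s^2 + 21*s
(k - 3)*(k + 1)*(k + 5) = k^3 + 3*k^2 - 13*k - 15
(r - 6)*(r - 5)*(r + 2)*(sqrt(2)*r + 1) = sqrt(2)*r^4 - 9*sqrt(2)*r^3 + r^3 - 9*r^2 + 8*sqrt(2)*r^2 + 8*r + 60*sqrt(2)*r + 60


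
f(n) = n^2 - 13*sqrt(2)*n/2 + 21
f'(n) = 2*n - 13*sqrt(2)/2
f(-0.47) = 25.54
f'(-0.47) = -10.13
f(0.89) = 13.61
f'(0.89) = -7.41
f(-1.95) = 42.73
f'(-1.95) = -13.09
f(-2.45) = 49.52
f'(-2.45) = -14.09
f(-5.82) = 108.37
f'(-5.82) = -20.83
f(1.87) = 7.31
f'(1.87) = -5.45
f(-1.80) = 40.79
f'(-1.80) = -12.79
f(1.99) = 6.67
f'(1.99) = -5.21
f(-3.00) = 57.58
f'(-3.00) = -15.19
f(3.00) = 2.42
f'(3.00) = -3.19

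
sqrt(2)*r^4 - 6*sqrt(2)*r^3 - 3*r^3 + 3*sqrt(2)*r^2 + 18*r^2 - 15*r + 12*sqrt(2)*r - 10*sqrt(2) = (r - 5)*(r - 1)*(r - 2*sqrt(2))*(sqrt(2)*r + 1)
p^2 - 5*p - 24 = (p - 8)*(p + 3)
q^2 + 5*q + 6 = (q + 2)*(q + 3)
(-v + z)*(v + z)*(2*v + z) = -2*v^3 - v^2*z + 2*v*z^2 + z^3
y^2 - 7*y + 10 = (y - 5)*(y - 2)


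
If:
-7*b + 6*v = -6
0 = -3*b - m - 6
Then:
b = 6*v/7 + 6/7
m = -18*v/7 - 60/7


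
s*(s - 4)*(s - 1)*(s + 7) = s^4 + 2*s^3 - 31*s^2 + 28*s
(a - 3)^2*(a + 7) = a^3 + a^2 - 33*a + 63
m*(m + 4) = m^2 + 4*m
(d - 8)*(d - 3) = d^2 - 11*d + 24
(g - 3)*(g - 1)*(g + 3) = g^3 - g^2 - 9*g + 9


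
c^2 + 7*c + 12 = (c + 3)*(c + 4)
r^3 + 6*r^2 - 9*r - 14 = (r - 2)*(r + 1)*(r + 7)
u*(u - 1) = u^2 - u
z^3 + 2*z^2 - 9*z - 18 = (z - 3)*(z + 2)*(z + 3)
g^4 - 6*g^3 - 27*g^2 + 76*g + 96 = (g - 8)*(g - 3)*(g + 1)*(g + 4)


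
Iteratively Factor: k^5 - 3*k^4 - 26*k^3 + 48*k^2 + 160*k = (k - 4)*(k^4 + k^3 - 22*k^2 - 40*k) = (k - 5)*(k - 4)*(k^3 + 6*k^2 + 8*k) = (k - 5)*(k - 4)*(k + 4)*(k^2 + 2*k) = k*(k - 5)*(k - 4)*(k + 4)*(k + 2)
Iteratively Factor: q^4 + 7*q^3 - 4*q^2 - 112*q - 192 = (q - 4)*(q^3 + 11*q^2 + 40*q + 48) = (q - 4)*(q + 3)*(q^2 + 8*q + 16) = (q - 4)*(q + 3)*(q + 4)*(q + 4)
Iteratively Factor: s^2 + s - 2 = (s - 1)*(s + 2)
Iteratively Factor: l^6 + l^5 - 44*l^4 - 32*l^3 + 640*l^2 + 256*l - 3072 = (l - 4)*(l^5 + 5*l^4 - 24*l^3 - 128*l^2 + 128*l + 768) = (l - 4)*(l + 4)*(l^4 + l^3 - 28*l^2 - 16*l + 192) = (l - 4)*(l + 4)^2*(l^3 - 3*l^2 - 16*l + 48) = (l - 4)^2*(l + 4)^2*(l^2 + l - 12) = (l - 4)^2*(l - 3)*(l + 4)^2*(l + 4)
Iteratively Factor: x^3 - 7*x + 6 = (x + 3)*(x^2 - 3*x + 2) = (x - 1)*(x + 3)*(x - 2)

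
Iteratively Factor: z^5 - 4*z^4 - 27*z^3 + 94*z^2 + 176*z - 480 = (z + 4)*(z^4 - 8*z^3 + 5*z^2 + 74*z - 120) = (z - 2)*(z + 4)*(z^3 - 6*z^2 - 7*z + 60) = (z - 5)*(z - 2)*(z + 4)*(z^2 - z - 12) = (z - 5)*(z - 4)*(z - 2)*(z + 4)*(z + 3)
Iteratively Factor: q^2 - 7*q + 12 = (q - 4)*(q - 3)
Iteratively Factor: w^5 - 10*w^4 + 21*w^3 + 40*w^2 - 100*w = (w)*(w^4 - 10*w^3 + 21*w^2 + 40*w - 100) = w*(w - 2)*(w^3 - 8*w^2 + 5*w + 50) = w*(w - 5)*(w - 2)*(w^2 - 3*w - 10) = w*(w - 5)*(w - 2)*(w + 2)*(w - 5)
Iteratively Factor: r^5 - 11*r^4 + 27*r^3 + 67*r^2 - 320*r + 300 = (r - 2)*(r^4 - 9*r^3 + 9*r^2 + 85*r - 150) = (r - 5)*(r - 2)*(r^3 - 4*r^2 - 11*r + 30) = (r - 5)*(r - 2)^2*(r^2 - 2*r - 15) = (r - 5)*(r - 2)^2*(r + 3)*(r - 5)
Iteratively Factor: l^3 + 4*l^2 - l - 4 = (l - 1)*(l^2 + 5*l + 4) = (l - 1)*(l + 4)*(l + 1)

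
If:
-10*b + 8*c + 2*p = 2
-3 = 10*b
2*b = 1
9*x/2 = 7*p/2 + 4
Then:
No Solution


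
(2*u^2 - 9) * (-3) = 27 - 6*u^2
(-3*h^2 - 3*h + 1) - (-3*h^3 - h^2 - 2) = 3*h^3 - 2*h^2 - 3*h + 3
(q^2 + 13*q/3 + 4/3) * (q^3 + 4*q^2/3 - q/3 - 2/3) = q^5 + 17*q^4/3 + 61*q^3/9 - q^2/3 - 10*q/3 - 8/9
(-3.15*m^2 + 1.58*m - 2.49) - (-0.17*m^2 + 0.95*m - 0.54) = -2.98*m^2 + 0.63*m - 1.95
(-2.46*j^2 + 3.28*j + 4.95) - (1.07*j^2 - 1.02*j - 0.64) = -3.53*j^2 + 4.3*j + 5.59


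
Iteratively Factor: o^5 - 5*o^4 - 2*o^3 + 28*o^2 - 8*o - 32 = (o - 2)*(o^4 - 3*o^3 - 8*o^2 + 12*o + 16) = (o - 2)^2*(o^3 - o^2 - 10*o - 8) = (o - 2)^2*(o + 2)*(o^2 - 3*o - 4) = (o - 4)*(o - 2)^2*(o + 2)*(o + 1)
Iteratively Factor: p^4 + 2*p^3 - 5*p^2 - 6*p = (p + 3)*(p^3 - p^2 - 2*p) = (p - 2)*(p + 3)*(p^2 + p) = (p - 2)*(p + 1)*(p + 3)*(p)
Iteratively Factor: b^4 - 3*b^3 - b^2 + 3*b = (b - 1)*(b^3 - 2*b^2 - 3*b) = b*(b - 1)*(b^2 - 2*b - 3) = b*(b - 1)*(b + 1)*(b - 3)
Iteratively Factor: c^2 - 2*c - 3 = (c - 3)*(c + 1)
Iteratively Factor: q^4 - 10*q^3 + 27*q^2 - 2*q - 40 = (q - 2)*(q^3 - 8*q^2 + 11*q + 20) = (q - 2)*(q + 1)*(q^2 - 9*q + 20) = (q - 5)*(q - 2)*(q + 1)*(q - 4)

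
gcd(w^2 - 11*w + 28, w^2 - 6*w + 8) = w - 4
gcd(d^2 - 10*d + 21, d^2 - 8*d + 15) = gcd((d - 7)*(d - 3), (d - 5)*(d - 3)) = d - 3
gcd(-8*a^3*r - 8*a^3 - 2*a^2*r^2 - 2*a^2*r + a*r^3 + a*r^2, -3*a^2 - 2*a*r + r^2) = 1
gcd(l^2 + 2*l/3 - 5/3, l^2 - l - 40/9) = l + 5/3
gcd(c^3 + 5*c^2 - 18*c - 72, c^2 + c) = 1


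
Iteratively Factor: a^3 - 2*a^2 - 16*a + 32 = (a + 4)*(a^2 - 6*a + 8) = (a - 4)*(a + 4)*(a - 2)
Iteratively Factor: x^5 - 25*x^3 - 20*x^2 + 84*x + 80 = (x + 1)*(x^4 - x^3 - 24*x^2 + 4*x + 80) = (x - 2)*(x + 1)*(x^3 + x^2 - 22*x - 40) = (x - 2)*(x + 1)*(x + 2)*(x^2 - x - 20) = (x - 2)*(x + 1)*(x + 2)*(x + 4)*(x - 5)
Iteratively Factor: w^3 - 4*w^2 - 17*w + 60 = (w - 5)*(w^2 + w - 12) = (w - 5)*(w + 4)*(w - 3)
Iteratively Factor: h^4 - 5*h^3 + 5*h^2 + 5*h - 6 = (h - 3)*(h^3 - 2*h^2 - h + 2) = (h - 3)*(h + 1)*(h^2 - 3*h + 2) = (h - 3)*(h - 1)*(h + 1)*(h - 2)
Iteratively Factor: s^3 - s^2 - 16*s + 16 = (s + 4)*(s^2 - 5*s + 4) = (s - 1)*(s + 4)*(s - 4)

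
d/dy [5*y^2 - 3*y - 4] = 10*y - 3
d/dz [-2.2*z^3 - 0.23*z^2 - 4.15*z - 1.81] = -6.6*z^2 - 0.46*z - 4.15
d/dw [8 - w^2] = -2*w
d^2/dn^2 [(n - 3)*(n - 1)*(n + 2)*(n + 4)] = 12*n^2 + 12*n - 26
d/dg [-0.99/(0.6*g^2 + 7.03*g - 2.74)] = (1.188*g + 6.9597)/(0.6*g^2 + 7.03*g - 2.74)^2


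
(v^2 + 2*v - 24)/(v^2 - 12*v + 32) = (v + 6)/(v - 8)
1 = 1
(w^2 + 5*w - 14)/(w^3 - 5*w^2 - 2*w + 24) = (w^2 + 5*w - 14)/(w^3 - 5*w^2 - 2*w + 24)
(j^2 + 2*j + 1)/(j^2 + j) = (j + 1)/j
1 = 1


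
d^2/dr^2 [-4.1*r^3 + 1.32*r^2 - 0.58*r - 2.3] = 2.64 - 24.6*r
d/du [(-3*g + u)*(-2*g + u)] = -5*g + 2*u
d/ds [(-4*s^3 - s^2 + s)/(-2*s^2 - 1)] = (8*s^4 + 14*s^2 + 2*s - 1)/(4*s^4 + 4*s^2 + 1)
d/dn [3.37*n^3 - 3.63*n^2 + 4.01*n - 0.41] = 10.11*n^2 - 7.26*n + 4.01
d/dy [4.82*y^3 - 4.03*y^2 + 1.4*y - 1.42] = 14.46*y^2 - 8.06*y + 1.4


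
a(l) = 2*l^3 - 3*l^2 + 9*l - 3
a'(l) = 6*l^2 - 6*l + 9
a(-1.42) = -27.56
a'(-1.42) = 29.62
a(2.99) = 50.55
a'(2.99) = 44.70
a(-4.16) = -236.34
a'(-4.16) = 137.79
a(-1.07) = -18.51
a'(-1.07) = 22.29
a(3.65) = 87.14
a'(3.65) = 67.04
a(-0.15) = -4.42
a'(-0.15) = 10.04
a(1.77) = 14.62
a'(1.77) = 17.18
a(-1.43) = -27.85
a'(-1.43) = 29.85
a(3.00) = 51.00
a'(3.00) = 45.00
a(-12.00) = -3999.00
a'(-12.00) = 945.00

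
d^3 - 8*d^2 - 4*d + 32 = (d - 8)*(d - 2)*(d + 2)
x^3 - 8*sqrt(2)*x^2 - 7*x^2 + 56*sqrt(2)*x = x*(x - 7)*(x - 8*sqrt(2))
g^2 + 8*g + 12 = (g + 2)*(g + 6)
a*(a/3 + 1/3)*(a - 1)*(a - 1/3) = a^4/3 - a^3/9 - a^2/3 + a/9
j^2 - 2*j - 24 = (j - 6)*(j + 4)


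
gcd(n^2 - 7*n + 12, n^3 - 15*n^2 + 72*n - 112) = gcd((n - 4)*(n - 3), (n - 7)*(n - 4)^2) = n - 4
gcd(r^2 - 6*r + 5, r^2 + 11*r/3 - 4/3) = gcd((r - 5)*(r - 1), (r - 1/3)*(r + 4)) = 1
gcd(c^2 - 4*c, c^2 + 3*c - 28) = c - 4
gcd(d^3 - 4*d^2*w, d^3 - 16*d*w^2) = -d^2 + 4*d*w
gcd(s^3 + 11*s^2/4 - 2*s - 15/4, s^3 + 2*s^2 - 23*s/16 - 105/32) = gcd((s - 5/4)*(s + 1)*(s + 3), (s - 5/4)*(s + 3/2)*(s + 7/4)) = s - 5/4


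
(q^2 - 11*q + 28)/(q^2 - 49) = (q - 4)/(q + 7)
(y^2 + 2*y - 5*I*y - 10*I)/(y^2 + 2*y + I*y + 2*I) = (y - 5*I)/(y + I)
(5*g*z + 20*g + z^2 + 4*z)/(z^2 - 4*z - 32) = (5*g + z)/(z - 8)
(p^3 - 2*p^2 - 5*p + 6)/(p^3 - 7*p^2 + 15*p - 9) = (p + 2)/(p - 3)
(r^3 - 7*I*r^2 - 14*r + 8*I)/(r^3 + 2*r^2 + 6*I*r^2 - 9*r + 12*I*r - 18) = (r^3 - 7*I*r^2 - 14*r + 8*I)/(r^3 + r^2*(2 + 6*I) + r*(-9 + 12*I) - 18)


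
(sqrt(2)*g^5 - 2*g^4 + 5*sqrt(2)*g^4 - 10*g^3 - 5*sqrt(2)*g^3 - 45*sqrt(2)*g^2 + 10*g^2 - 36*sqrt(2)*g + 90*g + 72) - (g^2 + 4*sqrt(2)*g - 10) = sqrt(2)*g^5 - 2*g^4 + 5*sqrt(2)*g^4 - 10*g^3 - 5*sqrt(2)*g^3 - 45*sqrt(2)*g^2 + 9*g^2 - 40*sqrt(2)*g + 90*g + 82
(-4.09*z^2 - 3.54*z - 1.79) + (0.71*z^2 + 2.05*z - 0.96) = -3.38*z^2 - 1.49*z - 2.75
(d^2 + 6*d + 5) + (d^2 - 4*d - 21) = 2*d^2 + 2*d - 16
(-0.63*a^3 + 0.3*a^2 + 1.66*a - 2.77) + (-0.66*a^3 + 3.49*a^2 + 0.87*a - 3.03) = -1.29*a^3 + 3.79*a^2 + 2.53*a - 5.8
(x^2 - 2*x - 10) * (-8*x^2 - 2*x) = -8*x^4 + 14*x^3 + 84*x^2 + 20*x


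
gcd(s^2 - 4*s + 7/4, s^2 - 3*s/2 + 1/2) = s - 1/2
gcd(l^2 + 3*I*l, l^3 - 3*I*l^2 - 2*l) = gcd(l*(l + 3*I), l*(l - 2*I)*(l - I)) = l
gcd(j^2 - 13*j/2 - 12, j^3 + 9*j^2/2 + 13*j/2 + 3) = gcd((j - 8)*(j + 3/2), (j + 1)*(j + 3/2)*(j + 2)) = j + 3/2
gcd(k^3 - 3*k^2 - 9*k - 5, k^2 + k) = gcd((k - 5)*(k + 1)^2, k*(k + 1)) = k + 1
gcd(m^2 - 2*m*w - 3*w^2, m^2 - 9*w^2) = -m + 3*w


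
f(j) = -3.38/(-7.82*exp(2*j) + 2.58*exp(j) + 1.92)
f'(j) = -3.38*(15.64*exp(2*j) - 2.58*exp(j))/(-7.82*exp(2*j) + 2.58*exp(j) + 1.92)^2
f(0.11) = 0.68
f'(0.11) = -2.30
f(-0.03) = 1.15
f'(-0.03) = -4.78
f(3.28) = 0.00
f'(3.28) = -0.00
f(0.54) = 0.20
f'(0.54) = -0.51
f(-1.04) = -1.82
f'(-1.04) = -1.02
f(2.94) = 0.00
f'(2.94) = -0.00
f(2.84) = 0.00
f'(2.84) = -0.00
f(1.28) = 0.04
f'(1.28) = -0.08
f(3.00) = 0.00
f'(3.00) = 0.00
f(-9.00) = -1.76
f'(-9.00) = 0.00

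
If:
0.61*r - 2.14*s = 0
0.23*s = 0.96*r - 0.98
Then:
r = 1.10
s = 0.31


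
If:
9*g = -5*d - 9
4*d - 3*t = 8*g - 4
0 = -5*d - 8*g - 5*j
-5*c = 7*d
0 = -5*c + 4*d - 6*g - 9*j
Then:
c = -441/575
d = 63/115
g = -30/23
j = 177/115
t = 1912/345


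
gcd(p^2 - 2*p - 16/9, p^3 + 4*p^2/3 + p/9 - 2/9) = p + 2/3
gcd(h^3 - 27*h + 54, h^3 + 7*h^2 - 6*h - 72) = h^2 + 3*h - 18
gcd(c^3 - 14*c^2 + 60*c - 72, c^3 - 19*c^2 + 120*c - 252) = c^2 - 12*c + 36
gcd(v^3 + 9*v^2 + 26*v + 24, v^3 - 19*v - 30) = v^2 + 5*v + 6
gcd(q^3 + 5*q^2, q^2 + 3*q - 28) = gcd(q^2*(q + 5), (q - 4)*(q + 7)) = 1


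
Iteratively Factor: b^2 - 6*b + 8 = (b - 2)*(b - 4)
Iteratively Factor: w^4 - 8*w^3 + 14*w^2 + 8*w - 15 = (w - 1)*(w^3 - 7*w^2 + 7*w + 15) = (w - 3)*(w - 1)*(w^2 - 4*w - 5) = (w - 3)*(w - 1)*(w + 1)*(w - 5)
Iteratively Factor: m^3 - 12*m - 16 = (m + 2)*(m^2 - 2*m - 8) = (m - 4)*(m + 2)*(m + 2)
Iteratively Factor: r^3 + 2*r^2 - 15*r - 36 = (r + 3)*(r^2 - r - 12) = (r - 4)*(r + 3)*(r + 3)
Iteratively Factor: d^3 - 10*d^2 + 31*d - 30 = (d - 5)*(d^2 - 5*d + 6) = (d - 5)*(d - 3)*(d - 2)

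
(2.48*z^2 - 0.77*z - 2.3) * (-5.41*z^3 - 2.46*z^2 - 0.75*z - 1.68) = -13.4168*z^5 - 1.9351*z^4 + 12.4772*z^3 + 2.0691*z^2 + 3.0186*z + 3.864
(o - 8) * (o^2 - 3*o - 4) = o^3 - 11*o^2 + 20*o + 32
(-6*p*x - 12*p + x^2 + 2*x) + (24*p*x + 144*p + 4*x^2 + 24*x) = 18*p*x + 132*p + 5*x^2 + 26*x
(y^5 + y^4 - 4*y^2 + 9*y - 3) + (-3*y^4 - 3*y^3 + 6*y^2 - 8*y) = y^5 - 2*y^4 - 3*y^3 + 2*y^2 + y - 3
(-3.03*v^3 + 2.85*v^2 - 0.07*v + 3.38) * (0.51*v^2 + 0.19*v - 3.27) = -1.5453*v^5 + 0.8778*v^4 + 10.4139*v^3 - 7.609*v^2 + 0.8711*v - 11.0526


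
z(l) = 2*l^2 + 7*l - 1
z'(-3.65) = -7.60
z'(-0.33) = 5.68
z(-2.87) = -4.62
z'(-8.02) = -25.08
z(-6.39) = 35.93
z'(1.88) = 14.52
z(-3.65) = 0.09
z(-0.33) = -3.09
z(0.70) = 4.88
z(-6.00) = 29.00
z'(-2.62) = -3.48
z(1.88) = 19.23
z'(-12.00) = -41.00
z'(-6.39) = -18.56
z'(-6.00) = -17.00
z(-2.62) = -5.61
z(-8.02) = 71.50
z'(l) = 4*l + 7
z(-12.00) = 203.00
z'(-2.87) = -4.48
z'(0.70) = 9.80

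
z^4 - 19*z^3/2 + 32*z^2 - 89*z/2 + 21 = (z - 7/2)*(z - 3)*(z - 2)*(z - 1)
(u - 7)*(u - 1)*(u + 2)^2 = u^4 - 4*u^3 - 21*u^2 - 4*u + 28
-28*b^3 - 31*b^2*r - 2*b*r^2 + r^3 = (-7*b + r)*(b + r)*(4*b + r)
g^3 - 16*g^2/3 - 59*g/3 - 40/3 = (g - 8)*(g + 1)*(g + 5/3)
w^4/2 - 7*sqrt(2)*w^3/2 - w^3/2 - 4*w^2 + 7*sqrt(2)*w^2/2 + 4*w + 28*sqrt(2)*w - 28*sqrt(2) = (w/2 + sqrt(2))*(w - 1)*(w - 7*sqrt(2))*(w - 2*sqrt(2))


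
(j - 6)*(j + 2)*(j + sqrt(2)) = j^3 - 4*j^2 + sqrt(2)*j^2 - 12*j - 4*sqrt(2)*j - 12*sqrt(2)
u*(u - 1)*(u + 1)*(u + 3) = u^4 + 3*u^3 - u^2 - 3*u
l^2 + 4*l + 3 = (l + 1)*(l + 3)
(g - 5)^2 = g^2 - 10*g + 25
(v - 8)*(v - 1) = v^2 - 9*v + 8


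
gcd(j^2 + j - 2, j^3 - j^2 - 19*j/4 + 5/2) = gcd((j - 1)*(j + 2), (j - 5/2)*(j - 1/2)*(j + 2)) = j + 2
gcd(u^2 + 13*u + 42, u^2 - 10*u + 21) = 1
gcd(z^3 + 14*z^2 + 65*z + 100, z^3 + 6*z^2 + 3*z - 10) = z + 5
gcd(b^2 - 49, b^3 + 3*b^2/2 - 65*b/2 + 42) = b + 7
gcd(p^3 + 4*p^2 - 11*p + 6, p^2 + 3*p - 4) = p - 1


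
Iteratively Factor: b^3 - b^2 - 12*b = (b)*(b^2 - b - 12) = b*(b - 4)*(b + 3)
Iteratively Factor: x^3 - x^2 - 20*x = (x)*(x^2 - x - 20) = x*(x - 5)*(x + 4)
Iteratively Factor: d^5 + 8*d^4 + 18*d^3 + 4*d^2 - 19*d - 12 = (d + 3)*(d^4 + 5*d^3 + 3*d^2 - 5*d - 4) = (d + 1)*(d + 3)*(d^3 + 4*d^2 - d - 4) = (d - 1)*(d + 1)*(d + 3)*(d^2 + 5*d + 4) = (d - 1)*(d + 1)*(d + 3)*(d + 4)*(d + 1)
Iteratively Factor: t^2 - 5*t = (t)*(t - 5)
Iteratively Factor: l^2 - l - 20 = (l + 4)*(l - 5)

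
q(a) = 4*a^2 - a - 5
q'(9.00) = 71.00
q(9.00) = 310.00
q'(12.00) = 95.00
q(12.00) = 559.00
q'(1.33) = 9.64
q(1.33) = 0.75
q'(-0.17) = -2.36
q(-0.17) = -4.71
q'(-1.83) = -15.64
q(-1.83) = 10.23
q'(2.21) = 16.68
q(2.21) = 12.33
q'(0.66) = 4.28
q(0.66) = -3.92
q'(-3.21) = -26.68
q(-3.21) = 39.43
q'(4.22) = 32.76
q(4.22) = 62.01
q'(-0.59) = -5.72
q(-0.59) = -3.02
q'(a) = 8*a - 1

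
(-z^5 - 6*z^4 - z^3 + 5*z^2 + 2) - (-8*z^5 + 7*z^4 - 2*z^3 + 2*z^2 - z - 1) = 7*z^5 - 13*z^4 + z^3 + 3*z^2 + z + 3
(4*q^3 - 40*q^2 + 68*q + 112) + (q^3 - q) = 5*q^3 - 40*q^2 + 67*q + 112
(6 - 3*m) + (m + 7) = 13 - 2*m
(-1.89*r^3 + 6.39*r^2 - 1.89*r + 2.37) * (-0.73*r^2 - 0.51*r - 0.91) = 1.3797*r^5 - 3.7008*r^4 - 0.1593*r^3 - 6.5811*r^2 + 0.5112*r - 2.1567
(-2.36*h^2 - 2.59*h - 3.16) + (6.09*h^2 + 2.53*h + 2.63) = 3.73*h^2 - 0.0600000000000001*h - 0.53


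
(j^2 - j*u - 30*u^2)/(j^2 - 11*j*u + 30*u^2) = (-j - 5*u)/(-j + 5*u)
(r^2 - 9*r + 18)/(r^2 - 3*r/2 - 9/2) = 2*(r - 6)/(2*r + 3)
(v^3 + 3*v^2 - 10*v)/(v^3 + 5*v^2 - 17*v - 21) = v*(v^2 + 3*v - 10)/(v^3 + 5*v^2 - 17*v - 21)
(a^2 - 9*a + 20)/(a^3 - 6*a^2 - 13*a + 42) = (a^2 - 9*a + 20)/(a^3 - 6*a^2 - 13*a + 42)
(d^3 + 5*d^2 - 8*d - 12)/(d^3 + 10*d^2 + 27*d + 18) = (d - 2)/(d + 3)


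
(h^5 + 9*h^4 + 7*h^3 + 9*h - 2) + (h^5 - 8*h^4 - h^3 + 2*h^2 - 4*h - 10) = 2*h^5 + h^4 + 6*h^3 + 2*h^2 + 5*h - 12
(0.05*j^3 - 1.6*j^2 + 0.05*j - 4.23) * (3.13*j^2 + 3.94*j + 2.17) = 0.1565*j^5 - 4.811*j^4 - 6.039*j^3 - 16.5149*j^2 - 16.5577*j - 9.1791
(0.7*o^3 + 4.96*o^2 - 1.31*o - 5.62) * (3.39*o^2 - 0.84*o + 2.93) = 2.373*o^5 + 16.2264*o^4 - 6.5563*o^3 - 3.4186*o^2 + 0.882499999999999*o - 16.4666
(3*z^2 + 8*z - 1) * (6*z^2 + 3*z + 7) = 18*z^4 + 57*z^3 + 39*z^2 + 53*z - 7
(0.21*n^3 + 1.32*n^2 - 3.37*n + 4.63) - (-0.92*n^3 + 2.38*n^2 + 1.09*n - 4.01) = 1.13*n^3 - 1.06*n^2 - 4.46*n + 8.64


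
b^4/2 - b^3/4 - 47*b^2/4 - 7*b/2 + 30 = (b/2 + 1)*(b - 5)*(b - 3/2)*(b + 4)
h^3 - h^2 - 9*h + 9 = (h - 3)*(h - 1)*(h + 3)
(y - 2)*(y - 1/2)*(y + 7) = y^3 + 9*y^2/2 - 33*y/2 + 7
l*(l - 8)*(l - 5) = l^3 - 13*l^2 + 40*l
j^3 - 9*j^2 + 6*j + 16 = (j - 8)*(j - 2)*(j + 1)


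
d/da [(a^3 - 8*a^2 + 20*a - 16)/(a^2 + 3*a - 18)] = (a^4 + 6*a^3 - 98*a^2 + 320*a - 312)/(a^4 + 6*a^3 - 27*a^2 - 108*a + 324)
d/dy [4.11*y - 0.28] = 4.11000000000000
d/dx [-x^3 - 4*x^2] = x*(-3*x - 8)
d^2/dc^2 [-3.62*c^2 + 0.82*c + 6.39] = -7.24000000000000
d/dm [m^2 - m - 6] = 2*m - 1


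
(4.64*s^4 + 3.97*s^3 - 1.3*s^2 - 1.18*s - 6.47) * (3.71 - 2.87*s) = -13.3168*s^5 + 5.8205*s^4 + 18.4597*s^3 - 1.4364*s^2 + 14.1911*s - 24.0037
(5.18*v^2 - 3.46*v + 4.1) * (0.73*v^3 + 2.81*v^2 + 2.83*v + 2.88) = 3.7814*v^5 + 12.03*v^4 + 7.9298*v^3 + 16.6476*v^2 + 1.6382*v + 11.808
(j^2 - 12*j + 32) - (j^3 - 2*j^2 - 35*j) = -j^3 + 3*j^2 + 23*j + 32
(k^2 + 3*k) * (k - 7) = k^3 - 4*k^2 - 21*k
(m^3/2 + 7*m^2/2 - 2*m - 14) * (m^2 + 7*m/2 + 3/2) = m^5/2 + 21*m^4/4 + 11*m^3 - 63*m^2/4 - 52*m - 21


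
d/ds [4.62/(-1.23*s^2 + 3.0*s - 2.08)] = (11.3652*s - 13.86)/(1.23*s^2 - 3.0*s + 2.08)^2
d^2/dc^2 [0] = 0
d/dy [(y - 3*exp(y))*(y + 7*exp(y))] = 4*y*exp(y) + 2*y - 42*exp(2*y) + 4*exp(y)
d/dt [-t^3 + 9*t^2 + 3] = 3*t*(6 - t)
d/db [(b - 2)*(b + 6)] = 2*b + 4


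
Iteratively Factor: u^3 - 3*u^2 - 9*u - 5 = (u + 1)*(u^2 - 4*u - 5) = (u - 5)*(u + 1)*(u + 1)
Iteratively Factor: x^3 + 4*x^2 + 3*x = (x + 3)*(x^2 + x) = (x + 1)*(x + 3)*(x)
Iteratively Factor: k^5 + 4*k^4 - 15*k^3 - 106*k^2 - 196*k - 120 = (k + 2)*(k^4 + 2*k^3 - 19*k^2 - 68*k - 60) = (k + 2)^2*(k^3 - 19*k - 30) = (k + 2)^3*(k^2 - 2*k - 15) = (k - 5)*(k + 2)^3*(k + 3)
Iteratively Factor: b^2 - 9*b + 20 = (b - 5)*(b - 4)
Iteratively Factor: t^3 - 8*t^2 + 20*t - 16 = (t - 2)*(t^2 - 6*t + 8) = (t - 4)*(t - 2)*(t - 2)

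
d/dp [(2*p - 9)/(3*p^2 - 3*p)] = (-2*p^2 + 18*p - 9)/(3*p^2*(p^2 - 2*p + 1))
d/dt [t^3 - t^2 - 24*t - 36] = 3*t^2 - 2*t - 24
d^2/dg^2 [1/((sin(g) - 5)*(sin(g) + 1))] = (-49*sin(g) + sin(3*g) - 8*cos(2*g) + 50)/((sin(g) - 5)^3*(sin(g) + 1)^2)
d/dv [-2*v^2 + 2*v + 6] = 2 - 4*v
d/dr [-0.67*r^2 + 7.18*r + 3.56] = 7.18 - 1.34*r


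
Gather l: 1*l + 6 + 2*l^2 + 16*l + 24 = 2*l^2 + 17*l + 30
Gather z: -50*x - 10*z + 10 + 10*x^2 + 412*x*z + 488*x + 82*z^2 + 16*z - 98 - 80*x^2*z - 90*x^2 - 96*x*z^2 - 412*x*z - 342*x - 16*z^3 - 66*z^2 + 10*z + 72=-80*x^2 + 96*x - 16*z^3 + z^2*(16 - 96*x) + z*(16 - 80*x^2) - 16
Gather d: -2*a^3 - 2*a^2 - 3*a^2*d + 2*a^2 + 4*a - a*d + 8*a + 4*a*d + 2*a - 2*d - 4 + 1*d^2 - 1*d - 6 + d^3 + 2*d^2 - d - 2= -2*a^3 + 14*a + d^3 + 3*d^2 + d*(-3*a^2 + 3*a - 4) - 12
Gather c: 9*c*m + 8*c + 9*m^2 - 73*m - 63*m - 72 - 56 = c*(9*m + 8) + 9*m^2 - 136*m - 128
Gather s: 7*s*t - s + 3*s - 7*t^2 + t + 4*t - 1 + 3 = s*(7*t + 2) - 7*t^2 + 5*t + 2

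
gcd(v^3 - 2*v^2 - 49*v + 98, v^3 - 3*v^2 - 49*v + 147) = v^2 - 49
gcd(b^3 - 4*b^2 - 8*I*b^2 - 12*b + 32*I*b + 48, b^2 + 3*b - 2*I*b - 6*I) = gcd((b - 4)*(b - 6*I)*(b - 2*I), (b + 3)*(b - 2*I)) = b - 2*I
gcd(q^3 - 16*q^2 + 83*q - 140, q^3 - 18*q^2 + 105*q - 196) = q^2 - 11*q + 28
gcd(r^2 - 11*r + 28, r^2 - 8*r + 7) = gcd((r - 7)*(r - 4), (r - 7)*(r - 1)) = r - 7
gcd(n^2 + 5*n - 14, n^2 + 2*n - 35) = n + 7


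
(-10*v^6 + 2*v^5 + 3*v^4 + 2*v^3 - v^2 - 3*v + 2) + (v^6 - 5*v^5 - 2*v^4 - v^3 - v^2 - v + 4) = -9*v^6 - 3*v^5 + v^4 + v^3 - 2*v^2 - 4*v + 6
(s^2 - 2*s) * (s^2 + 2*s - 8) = s^4 - 12*s^2 + 16*s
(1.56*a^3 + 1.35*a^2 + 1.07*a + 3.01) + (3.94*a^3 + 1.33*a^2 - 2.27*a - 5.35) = 5.5*a^3 + 2.68*a^2 - 1.2*a - 2.34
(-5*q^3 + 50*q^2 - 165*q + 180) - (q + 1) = -5*q^3 + 50*q^2 - 166*q + 179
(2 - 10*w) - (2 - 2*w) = -8*w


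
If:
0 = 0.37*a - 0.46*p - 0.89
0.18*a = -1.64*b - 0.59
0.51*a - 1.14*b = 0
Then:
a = -0.65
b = -0.29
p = -2.45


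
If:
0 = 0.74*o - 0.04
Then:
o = 0.05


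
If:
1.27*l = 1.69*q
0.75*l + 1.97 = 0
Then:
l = -2.63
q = -1.97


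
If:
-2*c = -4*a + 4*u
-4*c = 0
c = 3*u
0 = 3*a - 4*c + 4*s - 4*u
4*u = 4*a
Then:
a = 0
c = 0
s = 0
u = 0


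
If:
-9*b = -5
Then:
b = 5/9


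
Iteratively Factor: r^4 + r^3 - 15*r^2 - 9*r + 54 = (r - 3)*(r^3 + 4*r^2 - 3*r - 18) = (r - 3)*(r + 3)*(r^2 + r - 6) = (r - 3)*(r - 2)*(r + 3)*(r + 3)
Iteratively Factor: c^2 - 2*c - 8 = (c - 4)*(c + 2)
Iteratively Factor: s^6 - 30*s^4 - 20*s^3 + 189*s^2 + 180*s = (s + 1)*(s^5 - s^4 - 29*s^3 + 9*s^2 + 180*s) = (s - 3)*(s + 1)*(s^4 + 2*s^3 - 23*s^2 - 60*s) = (s - 3)*(s + 1)*(s + 4)*(s^3 - 2*s^2 - 15*s) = (s - 5)*(s - 3)*(s + 1)*(s + 4)*(s^2 + 3*s) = (s - 5)*(s - 3)*(s + 1)*(s + 3)*(s + 4)*(s)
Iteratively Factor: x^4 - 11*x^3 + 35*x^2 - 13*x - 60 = (x + 1)*(x^3 - 12*x^2 + 47*x - 60) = (x - 4)*(x + 1)*(x^2 - 8*x + 15) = (x - 5)*(x - 4)*(x + 1)*(x - 3)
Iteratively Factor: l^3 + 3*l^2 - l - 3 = (l - 1)*(l^2 + 4*l + 3) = (l - 1)*(l + 3)*(l + 1)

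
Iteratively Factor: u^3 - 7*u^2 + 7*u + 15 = (u - 3)*(u^2 - 4*u - 5) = (u - 5)*(u - 3)*(u + 1)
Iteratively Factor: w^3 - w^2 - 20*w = (w)*(w^2 - w - 20) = w*(w + 4)*(w - 5)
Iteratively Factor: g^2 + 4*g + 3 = (g + 3)*(g + 1)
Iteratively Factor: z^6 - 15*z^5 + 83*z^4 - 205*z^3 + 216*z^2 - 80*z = (z - 4)*(z^5 - 11*z^4 + 39*z^3 - 49*z^2 + 20*z) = (z - 5)*(z - 4)*(z^4 - 6*z^3 + 9*z^2 - 4*z) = (z - 5)*(z - 4)^2*(z^3 - 2*z^2 + z) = (z - 5)*(z - 4)^2*(z - 1)*(z^2 - z) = z*(z - 5)*(z - 4)^2*(z - 1)*(z - 1)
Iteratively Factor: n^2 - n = (n)*(n - 1)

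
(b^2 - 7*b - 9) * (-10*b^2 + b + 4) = -10*b^4 + 71*b^3 + 87*b^2 - 37*b - 36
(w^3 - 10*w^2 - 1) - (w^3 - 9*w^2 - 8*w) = -w^2 + 8*w - 1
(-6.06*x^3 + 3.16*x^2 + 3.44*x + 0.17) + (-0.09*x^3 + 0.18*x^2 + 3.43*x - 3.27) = -6.15*x^3 + 3.34*x^2 + 6.87*x - 3.1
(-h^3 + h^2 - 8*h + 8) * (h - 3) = -h^4 + 4*h^3 - 11*h^2 + 32*h - 24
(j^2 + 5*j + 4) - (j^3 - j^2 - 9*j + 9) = -j^3 + 2*j^2 + 14*j - 5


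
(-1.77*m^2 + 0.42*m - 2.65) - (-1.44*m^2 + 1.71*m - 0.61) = -0.33*m^2 - 1.29*m - 2.04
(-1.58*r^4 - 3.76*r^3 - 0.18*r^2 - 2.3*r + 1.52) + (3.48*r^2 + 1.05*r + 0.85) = -1.58*r^4 - 3.76*r^3 + 3.3*r^2 - 1.25*r + 2.37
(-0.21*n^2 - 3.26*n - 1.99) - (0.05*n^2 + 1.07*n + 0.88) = -0.26*n^2 - 4.33*n - 2.87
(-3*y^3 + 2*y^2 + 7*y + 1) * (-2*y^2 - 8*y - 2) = 6*y^5 + 20*y^4 - 24*y^3 - 62*y^2 - 22*y - 2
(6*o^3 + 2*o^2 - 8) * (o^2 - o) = 6*o^5 - 4*o^4 - 2*o^3 - 8*o^2 + 8*o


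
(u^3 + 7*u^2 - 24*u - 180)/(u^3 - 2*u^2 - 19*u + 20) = (u^2 + 12*u + 36)/(u^2 + 3*u - 4)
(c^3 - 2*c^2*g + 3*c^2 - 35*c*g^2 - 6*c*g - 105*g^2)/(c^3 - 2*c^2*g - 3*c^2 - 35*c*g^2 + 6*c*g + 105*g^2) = (c + 3)/(c - 3)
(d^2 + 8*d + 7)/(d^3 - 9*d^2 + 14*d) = (d^2 + 8*d + 7)/(d*(d^2 - 9*d + 14))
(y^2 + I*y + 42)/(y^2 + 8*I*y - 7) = (y - 6*I)/(y + I)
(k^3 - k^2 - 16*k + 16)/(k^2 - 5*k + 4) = k + 4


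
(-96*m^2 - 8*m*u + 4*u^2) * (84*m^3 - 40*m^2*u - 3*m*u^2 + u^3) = -8064*m^5 + 3168*m^4*u + 944*m^3*u^2 - 232*m^2*u^3 - 20*m*u^4 + 4*u^5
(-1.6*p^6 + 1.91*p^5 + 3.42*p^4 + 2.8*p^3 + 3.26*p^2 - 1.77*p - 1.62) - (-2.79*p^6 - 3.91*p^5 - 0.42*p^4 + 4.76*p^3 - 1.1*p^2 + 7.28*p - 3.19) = 1.19*p^6 + 5.82*p^5 + 3.84*p^4 - 1.96*p^3 + 4.36*p^2 - 9.05*p + 1.57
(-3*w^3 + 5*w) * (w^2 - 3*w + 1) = -3*w^5 + 9*w^4 + 2*w^3 - 15*w^2 + 5*w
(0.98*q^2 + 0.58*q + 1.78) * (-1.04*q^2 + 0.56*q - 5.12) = -1.0192*q^4 - 0.0543999999999999*q^3 - 6.544*q^2 - 1.9728*q - 9.1136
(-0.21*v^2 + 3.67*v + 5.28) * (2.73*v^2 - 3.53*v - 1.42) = -0.5733*v^4 + 10.7604*v^3 + 1.7575*v^2 - 23.8498*v - 7.4976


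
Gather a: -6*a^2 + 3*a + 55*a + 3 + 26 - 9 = -6*a^2 + 58*a + 20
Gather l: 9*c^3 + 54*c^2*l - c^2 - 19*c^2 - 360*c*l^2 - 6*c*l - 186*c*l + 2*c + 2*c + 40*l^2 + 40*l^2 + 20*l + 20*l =9*c^3 - 20*c^2 + 4*c + l^2*(80 - 360*c) + l*(54*c^2 - 192*c + 40)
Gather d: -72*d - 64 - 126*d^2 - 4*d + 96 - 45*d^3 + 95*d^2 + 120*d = -45*d^3 - 31*d^2 + 44*d + 32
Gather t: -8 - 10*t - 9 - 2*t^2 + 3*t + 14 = -2*t^2 - 7*t - 3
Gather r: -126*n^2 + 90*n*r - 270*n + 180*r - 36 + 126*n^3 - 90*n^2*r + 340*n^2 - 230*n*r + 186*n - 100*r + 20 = 126*n^3 + 214*n^2 - 84*n + r*(-90*n^2 - 140*n + 80) - 16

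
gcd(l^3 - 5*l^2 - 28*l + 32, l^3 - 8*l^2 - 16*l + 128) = l^2 - 4*l - 32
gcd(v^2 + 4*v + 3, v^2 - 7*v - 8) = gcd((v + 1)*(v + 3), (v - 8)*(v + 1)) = v + 1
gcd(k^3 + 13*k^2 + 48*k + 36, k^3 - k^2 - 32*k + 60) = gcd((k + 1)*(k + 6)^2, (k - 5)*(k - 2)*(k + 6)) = k + 6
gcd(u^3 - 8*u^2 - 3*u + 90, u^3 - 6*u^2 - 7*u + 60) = u^2 - 2*u - 15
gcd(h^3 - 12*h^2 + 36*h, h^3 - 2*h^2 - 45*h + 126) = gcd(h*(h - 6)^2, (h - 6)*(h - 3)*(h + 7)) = h - 6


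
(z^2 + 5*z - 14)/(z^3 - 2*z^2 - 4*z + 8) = (z + 7)/(z^2 - 4)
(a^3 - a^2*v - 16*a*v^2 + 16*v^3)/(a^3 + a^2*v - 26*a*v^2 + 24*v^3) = (a + 4*v)/(a + 6*v)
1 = 1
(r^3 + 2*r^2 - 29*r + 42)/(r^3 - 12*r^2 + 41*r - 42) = (r + 7)/(r - 7)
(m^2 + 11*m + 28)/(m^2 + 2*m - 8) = (m + 7)/(m - 2)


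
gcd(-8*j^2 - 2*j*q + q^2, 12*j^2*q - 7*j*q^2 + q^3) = -4*j + q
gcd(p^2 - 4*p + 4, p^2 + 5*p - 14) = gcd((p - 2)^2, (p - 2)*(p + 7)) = p - 2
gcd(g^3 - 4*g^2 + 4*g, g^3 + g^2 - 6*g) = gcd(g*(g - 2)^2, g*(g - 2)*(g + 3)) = g^2 - 2*g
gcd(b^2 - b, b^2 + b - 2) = b - 1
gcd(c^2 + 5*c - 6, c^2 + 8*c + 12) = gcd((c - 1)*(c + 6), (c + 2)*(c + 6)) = c + 6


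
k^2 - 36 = (k - 6)*(k + 6)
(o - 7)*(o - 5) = o^2 - 12*o + 35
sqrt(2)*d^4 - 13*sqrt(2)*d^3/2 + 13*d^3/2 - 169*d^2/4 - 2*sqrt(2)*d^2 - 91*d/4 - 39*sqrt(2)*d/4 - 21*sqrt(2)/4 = (d - 7)*(d + 1/2)*(d + 3*sqrt(2))*(sqrt(2)*d + 1/2)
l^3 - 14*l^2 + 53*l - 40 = (l - 8)*(l - 5)*(l - 1)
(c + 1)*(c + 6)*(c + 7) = c^3 + 14*c^2 + 55*c + 42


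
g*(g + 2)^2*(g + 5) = g^4 + 9*g^3 + 24*g^2 + 20*g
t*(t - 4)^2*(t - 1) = t^4 - 9*t^3 + 24*t^2 - 16*t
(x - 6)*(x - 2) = x^2 - 8*x + 12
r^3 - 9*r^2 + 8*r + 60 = (r - 6)*(r - 5)*(r + 2)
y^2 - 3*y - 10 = (y - 5)*(y + 2)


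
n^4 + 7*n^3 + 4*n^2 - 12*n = n*(n - 1)*(n + 2)*(n + 6)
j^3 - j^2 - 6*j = j*(j - 3)*(j + 2)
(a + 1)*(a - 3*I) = a^2 + a - 3*I*a - 3*I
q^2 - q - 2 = (q - 2)*(q + 1)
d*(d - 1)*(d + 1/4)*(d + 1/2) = d^4 - d^3/4 - 5*d^2/8 - d/8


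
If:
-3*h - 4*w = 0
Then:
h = -4*w/3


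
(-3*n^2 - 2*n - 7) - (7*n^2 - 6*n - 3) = -10*n^2 + 4*n - 4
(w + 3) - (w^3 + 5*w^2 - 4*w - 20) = -w^3 - 5*w^2 + 5*w + 23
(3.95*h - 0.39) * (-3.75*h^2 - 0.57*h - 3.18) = -14.8125*h^3 - 0.789*h^2 - 12.3387*h + 1.2402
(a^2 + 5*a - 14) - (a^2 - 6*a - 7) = 11*a - 7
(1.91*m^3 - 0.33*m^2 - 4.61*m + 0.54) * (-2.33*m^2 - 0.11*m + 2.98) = -4.4503*m^5 + 0.5588*m^4 + 16.4694*m^3 - 1.7345*m^2 - 13.7972*m + 1.6092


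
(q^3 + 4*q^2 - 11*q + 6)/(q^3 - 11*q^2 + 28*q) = (q^3 + 4*q^2 - 11*q + 6)/(q*(q^2 - 11*q + 28))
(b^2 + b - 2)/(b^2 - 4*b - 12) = (b - 1)/(b - 6)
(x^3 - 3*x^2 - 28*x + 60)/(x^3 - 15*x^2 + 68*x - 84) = (x + 5)/(x - 7)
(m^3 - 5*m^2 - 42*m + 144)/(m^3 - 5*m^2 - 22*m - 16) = (m^2 + 3*m - 18)/(m^2 + 3*m + 2)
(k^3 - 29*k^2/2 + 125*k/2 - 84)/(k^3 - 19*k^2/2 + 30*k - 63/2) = (k - 8)/(k - 3)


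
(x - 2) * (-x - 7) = -x^2 - 5*x + 14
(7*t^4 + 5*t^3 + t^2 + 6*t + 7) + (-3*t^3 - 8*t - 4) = 7*t^4 + 2*t^3 + t^2 - 2*t + 3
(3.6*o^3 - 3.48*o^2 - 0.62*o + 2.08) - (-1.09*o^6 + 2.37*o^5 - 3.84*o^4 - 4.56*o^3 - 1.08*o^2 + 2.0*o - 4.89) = 1.09*o^6 - 2.37*o^5 + 3.84*o^4 + 8.16*o^3 - 2.4*o^2 - 2.62*o + 6.97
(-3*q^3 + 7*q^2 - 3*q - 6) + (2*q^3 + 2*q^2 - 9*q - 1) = -q^3 + 9*q^2 - 12*q - 7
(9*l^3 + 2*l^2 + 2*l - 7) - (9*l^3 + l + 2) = 2*l^2 + l - 9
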